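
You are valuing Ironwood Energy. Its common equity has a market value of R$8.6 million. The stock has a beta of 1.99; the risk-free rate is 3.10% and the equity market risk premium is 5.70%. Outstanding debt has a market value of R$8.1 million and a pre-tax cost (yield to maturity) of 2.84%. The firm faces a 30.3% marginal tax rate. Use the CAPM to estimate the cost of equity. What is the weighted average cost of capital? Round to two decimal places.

8.40%

Cost of equity via CAPM: Re = 3.1% + 1.99 × 5.7% = 14.4430%.
Total capital V = 8.6 + 8.1 = 16.7.
Equity: weight = 8.6/16.7 = 0.5150; cost = 14.443%.
Debt: weight = 8.1/16.7 = 0.4850; after-tax cost = 2.84% × (1 − 30.3%) = 1.9795%.
WACC = 0.5150 × 14.4430% + 0.4850 × 1.9795% = 8.3978%.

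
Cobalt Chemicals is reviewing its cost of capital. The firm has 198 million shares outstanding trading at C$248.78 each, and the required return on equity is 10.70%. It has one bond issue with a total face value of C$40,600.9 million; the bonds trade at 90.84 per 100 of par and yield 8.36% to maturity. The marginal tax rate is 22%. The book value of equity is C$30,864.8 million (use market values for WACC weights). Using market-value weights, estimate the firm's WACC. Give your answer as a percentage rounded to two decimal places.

8.91%

Market value of equity E = 248.78 × 198m = 49258.44m. Market value of debt D = 40600.9m × 90.84/100 = 36881.85756m.
Total capital V = 49258.44 + 36881.85756 = 86140.29756.
Equity: weight = 49258.44/86140.29756 = 0.5718; cost = 10.7%.
Bonds outstanding: weight = 36881.85756/86140.29756 = 0.4282; after-tax cost = 8.36% × (1 − 22%) = 6.5208%.
WACC = 0.5718 × 10.7000% + 0.4282 × 6.5208% = 8.9106%.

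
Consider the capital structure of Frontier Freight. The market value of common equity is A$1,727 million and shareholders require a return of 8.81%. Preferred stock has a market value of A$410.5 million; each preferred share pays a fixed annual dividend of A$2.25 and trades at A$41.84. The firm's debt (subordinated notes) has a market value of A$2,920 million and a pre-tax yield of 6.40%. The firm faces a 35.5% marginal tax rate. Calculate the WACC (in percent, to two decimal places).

5.83%

Cost of preferred: Rp = 2.25 / 41.84 = 5.3776%.
Total capital V = 1727 + 410.5 + 2920 = 5057.5.
Equity: weight = 1727/5057.5 = 0.3415; cost = 8.81%.
Preferred: weight = 410.5/5057.5 = 0.0812; cost = 5.3776%.
Subordinated notes: weight = 2920/5057.5 = 0.5774; after-tax cost = 6.4% × (1 − 35.5%) = 4.1280%.
WACC = 0.3415 × 8.8100% + 0.0812 × 5.3776% + 0.5774 × 4.1280% = 5.8282%.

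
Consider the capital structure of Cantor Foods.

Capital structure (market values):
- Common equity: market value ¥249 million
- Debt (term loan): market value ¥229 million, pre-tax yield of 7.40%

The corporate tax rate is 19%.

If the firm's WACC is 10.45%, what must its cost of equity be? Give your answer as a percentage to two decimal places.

14.55%

Total capital V = 249 + 229 = 478.
Equity weight = 249/478 = 0.5209.
Term loan weight = 229/478 = 0.4791.
Debt contribution = 0.4791 × 7.4% × (1 − 19%) = 2.8716%.
Required equity contribution = 10.45% − 2.8716% = 7.5784%.
Re = 7.5784% / 0.5209 = 14.5481%.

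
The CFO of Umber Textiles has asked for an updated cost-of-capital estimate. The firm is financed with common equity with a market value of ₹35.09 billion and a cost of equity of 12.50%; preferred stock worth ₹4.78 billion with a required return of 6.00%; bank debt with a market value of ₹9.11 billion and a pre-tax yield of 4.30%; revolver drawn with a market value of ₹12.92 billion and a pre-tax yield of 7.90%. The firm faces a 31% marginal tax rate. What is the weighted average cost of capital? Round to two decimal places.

9.12%

Total capital V = 35.09 + 4.78 + 9.11 + 12.92 = 61.9.
Equity: weight = 35.09/61.9 = 0.5669; cost = 12.5%.
Preferred: weight = 4.78/61.9 = 0.0772; cost = 6%.
Bank debt: weight = 9.11/61.9 = 0.1472; after-tax cost = 4.3% × (1 − 31%) = 2.9670%.
Revolver drawn: weight = 12.92/61.9 = 0.2087; after-tax cost = 7.9% × (1 − 31%) = 5.4510%.
WACC = 0.5669 × 12.5000% + 0.0772 × 6.0000% + 0.1472 × 2.9670% + 0.2087 × 5.4510% = 9.1238%.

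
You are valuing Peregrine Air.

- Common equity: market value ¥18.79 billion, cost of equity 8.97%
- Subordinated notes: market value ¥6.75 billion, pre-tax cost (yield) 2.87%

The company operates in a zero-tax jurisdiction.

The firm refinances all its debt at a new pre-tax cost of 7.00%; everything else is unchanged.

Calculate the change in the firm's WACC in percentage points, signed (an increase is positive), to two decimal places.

+1.09 pp

Current WACC:
Total capital V = 18.79 + 6.75 = 25.54.
Equity: weight = 18.79/25.54 = 0.7357; cost = 8.97%.
Subordinated notes: weight = 6.75/25.54 = 0.2643; after-tax cost = 2.87% × (1 − 0%) = 2.8700%.
WACC = 0.7357 × 8.9700% + 0.2643 × 2.8700% = 7.3578%.
After the change:
Total capital V = 18.79 + 6.75 = 25.54.
Equity: weight = 18.79/25.54 = 0.7357; cost = 8.97%.
Subordinated notes: weight = 6.75/25.54 = 0.2643; after-tax cost = 7% × (1 − 0%) = 7.0000%.
WACC = 0.7357 × 8.9700% + 0.2643 × 7.0000% = 8.4493%.
Change in WACC = 8.4493% − 7.3578% = 1.0915 pp.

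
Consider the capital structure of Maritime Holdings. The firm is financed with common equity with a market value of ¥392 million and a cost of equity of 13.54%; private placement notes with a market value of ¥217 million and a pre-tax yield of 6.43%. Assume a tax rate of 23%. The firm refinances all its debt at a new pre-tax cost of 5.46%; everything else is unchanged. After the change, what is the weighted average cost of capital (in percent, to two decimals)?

10.21%

After the change:
Total capital V = 392 + 217 = 609.
Equity: weight = 392/609 = 0.6437; cost = 13.54%.
Private placement notes: weight = 217/609 = 0.3563; after-tax cost = 5.46% × (1 − 23%) = 4.2042%.
WACC = 0.6437 × 13.5400% + 0.3563 × 4.2042% = 10.2135%.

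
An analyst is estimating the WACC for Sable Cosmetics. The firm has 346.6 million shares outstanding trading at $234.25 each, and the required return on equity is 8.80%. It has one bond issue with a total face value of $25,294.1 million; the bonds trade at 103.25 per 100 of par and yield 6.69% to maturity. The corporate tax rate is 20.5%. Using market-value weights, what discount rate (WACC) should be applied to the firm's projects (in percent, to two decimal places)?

Market value of equity E = 234.25 × 346.6m = 81191.05m. Market value of debt D = 25294.1m × 103.25/100 = 26116.15825m.
Total capital V = 81191.05 + 26116.15825 = 107307.20825.
Equity: weight = 81191.05/107307.20825 = 0.7566; cost = 8.8%.
Bonds outstanding: weight = 26116.15825/107307.20825 = 0.2434; after-tax cost = 6.69% × (1 − 20.5%) = 5.3186%.
WACC = 0.7566 × 8.8000% + 0.2434 × 5.3186% = 7.9527%.

7.95%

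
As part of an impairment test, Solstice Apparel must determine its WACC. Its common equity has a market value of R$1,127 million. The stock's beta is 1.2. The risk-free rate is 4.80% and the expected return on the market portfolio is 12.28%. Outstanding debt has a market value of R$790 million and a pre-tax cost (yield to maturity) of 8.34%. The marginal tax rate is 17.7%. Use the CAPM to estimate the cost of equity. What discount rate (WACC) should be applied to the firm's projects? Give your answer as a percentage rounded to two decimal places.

10.93%

Market risk premium = 12.28% − 4.8% = 7.48%.
Cost of equity via CAPM: Re = 4.8% + 1.2 × 7.48% = 13.7760%.
Total capital V = 1127 + 790 = 1917.
Equity: weight = 1127/1917 = 0.5879; cost = 13.776%.
Debt: weight = 790/1917 = 0.4121; after-tax cost = 8.34% × (1 − 17.7%) = 6.8638%.
WACC = 0.5879 × 13.7760% + 0.4121 × 6.8638% = 10.9275%.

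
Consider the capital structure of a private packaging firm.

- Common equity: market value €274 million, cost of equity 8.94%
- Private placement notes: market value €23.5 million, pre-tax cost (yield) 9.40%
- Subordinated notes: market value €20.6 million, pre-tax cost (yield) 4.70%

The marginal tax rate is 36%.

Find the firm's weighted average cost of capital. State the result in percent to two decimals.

Total capital V = 274 + 23.5 + 20.6 = 318.1.
Equity: weight = 274/318.1 = 0.8614; cost = 8.94%.
Private placement notes: weight = 23.5/318.1 = 0.0739; after-tax cost = 9.4% × (1 − 36%) = 6.0160%.
Subordinated notes: weight = 20.6/318.1 = 0.0648; after-tax cost = 4.7% × (1 − 36%) = 3.0080%.
WACC = 0.8614 × 8.9400% + 0.0739 × 6.0160% + 0.0648 × 3.0080% = 8.3398%.

8.34%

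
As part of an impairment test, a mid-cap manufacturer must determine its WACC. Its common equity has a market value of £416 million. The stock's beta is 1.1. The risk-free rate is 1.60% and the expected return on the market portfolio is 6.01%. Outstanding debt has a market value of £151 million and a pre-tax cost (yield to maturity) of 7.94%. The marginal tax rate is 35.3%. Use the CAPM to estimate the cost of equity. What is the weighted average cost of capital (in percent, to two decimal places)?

Market risk premium = 6.01% − 1.6% = 4.41%.
Cost of equity via CAPM: Re = 1.6% + 1.1 × 4.41% = 6.4510%.
Total capital V = 416 + 151 = 567.
Equity: weight = 416/567 = 0.7337; cost = 6.451%.
Debt: weight = 151/567 = 0.2663; after-tax cost = 7.94% × (1 − 35.3%) = 5.1372%.
WACC = 0.7337 × 6.4510% + 0.2663 × 5.1372% = 6.1011%.

6.10%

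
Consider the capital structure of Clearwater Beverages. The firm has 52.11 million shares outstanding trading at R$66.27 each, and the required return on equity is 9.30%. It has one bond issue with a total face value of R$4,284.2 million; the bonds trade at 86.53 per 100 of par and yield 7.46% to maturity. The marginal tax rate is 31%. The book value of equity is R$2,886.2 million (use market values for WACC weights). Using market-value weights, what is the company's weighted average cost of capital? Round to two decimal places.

Market value of equity E = 66.27 × 52.11m = 3453.3297m. Market value of debt D = 4284.2m × 86.53/100 = 3707.11826m.
Total capital V = 3453.3297 + 3707.11826 = 7160.44796.
Equity: weight = 3453.3297/7160.44796 = 0.4823; cost = 9.3%.
Bonds outstanding: weight = 3707.11826/7160.44796 = 0.5177; after-tax cost = 7.46% × (1 − 31%) = 5.1474%.
WACC = 0.4823 × 9.3000% + 0.5177 × 5.1474% = 7.1501%.

7.15%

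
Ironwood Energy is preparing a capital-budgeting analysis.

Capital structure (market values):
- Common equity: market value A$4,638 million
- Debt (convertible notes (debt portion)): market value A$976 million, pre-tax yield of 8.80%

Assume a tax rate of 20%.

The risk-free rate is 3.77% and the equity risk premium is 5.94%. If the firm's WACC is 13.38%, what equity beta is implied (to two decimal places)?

1.84

Total capital V = 4638 + 976 = 5614.
Equity weight = 4638/5614 = 0.8261.
Convertible notes (debt portion) weight = 976/5614 = 0.1739.
Debt contribution = 0.1739 × 8.8% × (1 − 20%) = 1.2239%.
Required equity contribution = 13.38% − 1.2239% = 12.1561%  ⇒  Re = 14.7142%.
CAPM: 14.7142% = 3.77% + β × 5.94%  ⇒  β = 1.8425.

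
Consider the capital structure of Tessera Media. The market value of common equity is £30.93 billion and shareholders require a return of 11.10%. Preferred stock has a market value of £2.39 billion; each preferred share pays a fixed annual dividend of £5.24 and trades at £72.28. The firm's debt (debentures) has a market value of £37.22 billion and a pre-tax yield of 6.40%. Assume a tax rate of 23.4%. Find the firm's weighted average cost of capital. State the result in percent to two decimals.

Cost of preferred: Rp = 5.24 / 72.28 = 7.2496%.
Total capital V = 30.93 + 2.39 + 37.22 = 70.54.
Equity: weight = 30.93/70.54 = 0.4385; cost = 11.1%.
Preferred: weight = 2.39/70.54 = 0.0339; cost = 7.2496%.
Debentures: weight = 37.22/70.54 = 0.5276; after-tax cost = 6.4% × (1 − 23.4%) = 4.9024%.
WACC = 0.4385 × 11.1000% + 0.0339 × 7.2496% + 0.5276 × 4.9024% = 7.6994%.

7.70%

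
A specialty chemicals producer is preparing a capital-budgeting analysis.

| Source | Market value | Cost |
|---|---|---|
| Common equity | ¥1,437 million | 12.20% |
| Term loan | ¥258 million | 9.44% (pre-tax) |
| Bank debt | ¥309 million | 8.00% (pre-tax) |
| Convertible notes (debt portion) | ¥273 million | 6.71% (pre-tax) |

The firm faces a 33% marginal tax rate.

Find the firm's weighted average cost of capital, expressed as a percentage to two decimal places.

9.68%

Total capital V = 1437 + 258 + 309 + 273 = 2277.
Equity: weight = 1437/2277 = 0.6311; cost = 12.2%.
Term loan: weight = 258/2277 = 0.1133; after-tax cost = 9.44% × (1 − 33%) = 6.3248%.
Bank debt: weight = 309/2277 = 0.1357; after-tax cost = 8% × (1 − 33%) = 5.3600%.
Convertible notes (debt portion): weight = 273/2277 = 0.1199; after-tax cost = 6.71% × (1 − 33%) = 4.4957%.
WACC = 0.6311 × 12.2000% + 0.1133 × 6.3248% + 0.1357 × 5.3600% + 0.1199 × 4.4957% = 9.6824%.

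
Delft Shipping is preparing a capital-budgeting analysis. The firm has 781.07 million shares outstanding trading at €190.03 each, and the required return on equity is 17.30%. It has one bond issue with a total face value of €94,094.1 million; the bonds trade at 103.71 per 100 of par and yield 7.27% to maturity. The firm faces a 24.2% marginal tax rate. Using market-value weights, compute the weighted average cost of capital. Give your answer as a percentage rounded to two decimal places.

12.62%

Market value of equity E = 190.03 × 781.07m = 148426.7321m. Market value of debt D = 94094.1m × 103.71/100 = 97584.99111m.
Total capital V = 148426.7321 + 97584.99111 = 246011.72321.
Equity: weight = 148426.7321/246011.72321 = 0.6033; cost = 17.3%.
Bonds outstanding: weight = 97584.99111/246011.72321 = 0.3967; after-tax cost = 7.27% × (1 − 24.2%) = 5.5107%.
WACC = 0.6033 × 17.3000% + 0.3967 × 5.5107% = 12.6235%.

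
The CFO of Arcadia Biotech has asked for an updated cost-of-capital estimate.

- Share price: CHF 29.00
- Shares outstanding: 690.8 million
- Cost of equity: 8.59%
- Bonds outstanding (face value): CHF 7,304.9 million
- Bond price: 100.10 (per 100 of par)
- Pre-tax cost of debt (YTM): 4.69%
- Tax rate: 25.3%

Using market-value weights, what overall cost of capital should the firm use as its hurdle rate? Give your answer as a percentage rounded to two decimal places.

7.23%

Market value of equity E = 29.0 × 690.8m = 20033.2m. Market value of debt D = 7304.9m × 100.1/100 = 7312.2049m.
Total capital V = 20033.2 + 7312.2049 = 27345.4049.
Equity: weight = 20033.2/27345.4049 = 0.7326; cost = 8.59%.
Bonds outstanding: weight = 7312.2049/27345.4049 = 0.2674; after-tax cost = 4.69% × (1 − 25.3%) = 3.5034%.
WACC = 0.7326 × 8.5900% + 0.2674 × 3.5034% = 7.2298%.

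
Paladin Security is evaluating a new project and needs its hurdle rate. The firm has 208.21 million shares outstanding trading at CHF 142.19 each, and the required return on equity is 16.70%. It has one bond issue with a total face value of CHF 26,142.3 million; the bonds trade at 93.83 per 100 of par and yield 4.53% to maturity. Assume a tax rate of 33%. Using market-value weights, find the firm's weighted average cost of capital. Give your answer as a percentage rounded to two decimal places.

Market value of equity E = 142.19 × 208.21m = 29605.3799m. Market value of debt D = 26142.3m × 93.83/100 = 24529.32009m.
Total capital V = 29605.3799 + 24529.32009 = 54134.69999.
Equity: weight = 29605.3799/54134.69999 = 0.5469; cost = 16.7%.
Bonds outstanding: weight = 24529.32009/54134.69999 = 0.4531; after-tax cost = 4.53% × (1 − 33%) = 3.0351%.
WACC = 0.5469 × 16.7000% + 0.4531 × 3.0351% = 10.5082%.

10.51%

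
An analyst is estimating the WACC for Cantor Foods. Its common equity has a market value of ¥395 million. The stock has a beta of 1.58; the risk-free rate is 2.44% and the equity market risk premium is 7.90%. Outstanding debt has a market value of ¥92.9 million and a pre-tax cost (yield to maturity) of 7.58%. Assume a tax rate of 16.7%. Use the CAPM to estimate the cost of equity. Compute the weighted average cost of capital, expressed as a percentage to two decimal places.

Cost of equity via CAPM: Re = 2.44% + 1.58 × 7.9% = 14.9220%.
Total capital V = 395 + 92.9 = 487.9.
Equity: weight = 395/487.9 = 0.8096; cost = 14.922%.
Debt: weight = 92.9/487.9 = 0.1904; after-tax cost = 7.58% × (1 − 16.7%) = 6.3141%.
WACC = 0.8096 × 14.9220% + 0.1904 × 6.3141% = 13.2830%.

13.28%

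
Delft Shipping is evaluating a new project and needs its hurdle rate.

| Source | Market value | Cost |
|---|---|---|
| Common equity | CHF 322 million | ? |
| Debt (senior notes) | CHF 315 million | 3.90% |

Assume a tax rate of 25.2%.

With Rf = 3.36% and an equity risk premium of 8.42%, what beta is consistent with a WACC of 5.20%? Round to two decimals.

0.48

Total capital V = 322 + 315 = 637.
Equity weight = 322/637 = 0.5055.
Senior notes weight = 315/637 = 0.4945.
Debt contribution = 0.4945 × 3.9% × (1 − 25.2%) = 1.4426%.
Required equity contribution = 5.2% − 1.4426% = 3.7574%  ⇒  Re = 7.4332%.
CAPM: 7.4332% = 3.36% + β × 8.42%  ⇒  β = 0.4837.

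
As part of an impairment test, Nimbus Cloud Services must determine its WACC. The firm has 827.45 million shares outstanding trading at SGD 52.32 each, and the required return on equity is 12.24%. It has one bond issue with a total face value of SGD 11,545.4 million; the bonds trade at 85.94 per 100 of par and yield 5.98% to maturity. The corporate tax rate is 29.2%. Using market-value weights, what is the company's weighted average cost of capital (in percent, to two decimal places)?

10.75%

Market value of equity E = 52.32 × 827.45m = 43292.184m. Market value of debt D = 11545.4m × 85.94/100 = 9922.11676m.
Total capital V = 43292.184 + 9922.11676 = 53214.30076.
Equity: weight = 43292.184/53214.30076 = 0.8135; cost = 12.24%.
Bonds outstanding: weight = 9922.11676/53214.30076 = 0.1865; after-tax cost = 5.98% × (1 − 29.2%) = 4.2338%.
WACC = 0.8135 × 12.2400% + 0.1865 × 4.2338% = 10.7472%.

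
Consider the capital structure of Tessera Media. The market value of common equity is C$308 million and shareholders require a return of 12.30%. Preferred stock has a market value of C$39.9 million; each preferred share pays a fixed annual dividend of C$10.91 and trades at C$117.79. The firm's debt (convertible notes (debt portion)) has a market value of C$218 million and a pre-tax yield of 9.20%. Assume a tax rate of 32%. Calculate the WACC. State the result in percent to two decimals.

9.76%

Cost of preferred: Rp = 10.91 / 117.79 = 9.2622%.
Total capital V = 308 + 39.9 + 218 = 565.9.
Equity: weight = 308/565.9 = 0.5443; cost = 12.3%.
Preferred: weight = 39.9/565.9 = 0.0705; cost = 9.2622%.
Convertible notes (debt portion): weight = 218/565.9 = 0.3852; after-tax cost = 9.2% × (1 − 32%) = 6.2560%.
WACC = 0.5443 × 12.3000% + 0.0705 × 9.2622% + 0.3852 × 6.2560% = 9.7575%.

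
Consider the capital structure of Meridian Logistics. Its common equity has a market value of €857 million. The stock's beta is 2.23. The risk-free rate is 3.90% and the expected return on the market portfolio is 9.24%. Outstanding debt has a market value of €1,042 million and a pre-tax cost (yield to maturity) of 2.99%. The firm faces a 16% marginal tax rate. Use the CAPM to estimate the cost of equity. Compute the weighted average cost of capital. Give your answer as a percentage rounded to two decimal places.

Market risk premium = 9.24% − 3.9% = 5.34%.
Cost of equity via CAPM: Re = 3.9% + 2.23 × 5.34% = 15.8082%.
Total capital V = 857 + 1042 = 1899.
Equity: weight = 857/1899 = 0.4513; cost = 15.8082%.
Debt: weight = 1042/1899 = 0.5487; after-tax cost = 2.99% × (1 − 16%) = 2.5116%.
WACC = 0.4513 × 15.8082% + 0.5487 × 2.5116% = 8.5122%.

8.51%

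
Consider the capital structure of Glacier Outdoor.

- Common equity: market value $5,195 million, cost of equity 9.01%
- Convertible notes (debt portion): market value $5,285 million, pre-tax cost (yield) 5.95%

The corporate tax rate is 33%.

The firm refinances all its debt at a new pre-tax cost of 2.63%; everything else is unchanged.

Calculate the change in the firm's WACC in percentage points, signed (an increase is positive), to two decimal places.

Current WACC:
Total capital V = 5195 + 5285 = 10480.
Equity: weight = 5195/10480 = 0.4957; cost = 9.01%.
Convertible notes (debt portion): weight = 5285/10480 = 0.5043; after-tax cost = 5.95% × (1 − 33%) = 3.9865%.
WACC = 0.4957 × 9.0100% + 0.5043 × 3.9865% = 6.4767%.
After the change:
Total capital V = 5195 + 5285 = 10480.
Equity: weight = 5195/10480 = 0.4957; cost = 9.01%.
Convertible notes (debt portion): weight = 5285/10480 = 0.5043; after-tax cost = 2.63% × (1 − 33%) = 1.7621%.
WACC = 0.4957 × 9.0100% + 0.5043 × 1.7621% = 5.3549%.
Change in WACC = 5.3549% − 6.4767% = -1.1218 pp.

-1.12 pp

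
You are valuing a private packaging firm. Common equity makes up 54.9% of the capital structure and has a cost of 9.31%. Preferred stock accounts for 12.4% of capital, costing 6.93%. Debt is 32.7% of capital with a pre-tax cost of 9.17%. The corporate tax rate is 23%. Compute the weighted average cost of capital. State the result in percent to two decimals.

8.28%

After-tax cost of debt = 9.17% × (1 − 23%) = 7.0609%.
WACC = 0.549 × 9.3100% + 0.124 × 6.9300% + 0.327 × 7.0609% = 8.2794%.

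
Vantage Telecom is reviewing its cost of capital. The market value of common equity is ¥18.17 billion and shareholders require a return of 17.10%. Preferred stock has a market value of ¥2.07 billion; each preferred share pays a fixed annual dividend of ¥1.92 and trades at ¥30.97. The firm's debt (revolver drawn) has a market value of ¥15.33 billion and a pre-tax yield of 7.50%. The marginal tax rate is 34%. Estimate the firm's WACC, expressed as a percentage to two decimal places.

Cost of preferred: Rp = 1.92 / 30.97 = 6.1995%.
Total capital V = 18.17 + 2.07 + 15.33 = 35.57.
Equity: weight = 18.17/35.57 = 0.5108; cost = 17.1%.
Preferred: weight = 2.07/35.57 = 0.0582; cost = 6.1995%.
Revolver drawn: weight = 15.33/35.57 = 0.4310; after-tax cost = 7.5% × (1 − 34%) = 4.9500%.
WACC = 0.5108 × 17.1000% + 0.0582 × 6.1995% + 0.4310 × 4.9500% = 11.2292%.

11.23%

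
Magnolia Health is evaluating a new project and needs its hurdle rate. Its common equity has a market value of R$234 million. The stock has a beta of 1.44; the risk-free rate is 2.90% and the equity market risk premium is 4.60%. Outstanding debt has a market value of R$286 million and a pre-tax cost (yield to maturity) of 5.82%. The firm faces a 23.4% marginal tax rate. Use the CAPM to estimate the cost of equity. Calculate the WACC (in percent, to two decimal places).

6.74%

Cost of equity via CAPM: Re = 2.9% + 1.44 × 4.6% = 9.5240%.
Total capital V = 234 + 286 = 520.
Equity: weight = 234/520 = 0.4500; cost = 9.524%.
Debt: weight = 286/520 = 0.5500; after-tax cost = 5.82% × (1 − 23.4%) = 4.4581%.
WACC = 0.4500 × 9.5240% + 0.5500 × 4.4581% = 6.7378%.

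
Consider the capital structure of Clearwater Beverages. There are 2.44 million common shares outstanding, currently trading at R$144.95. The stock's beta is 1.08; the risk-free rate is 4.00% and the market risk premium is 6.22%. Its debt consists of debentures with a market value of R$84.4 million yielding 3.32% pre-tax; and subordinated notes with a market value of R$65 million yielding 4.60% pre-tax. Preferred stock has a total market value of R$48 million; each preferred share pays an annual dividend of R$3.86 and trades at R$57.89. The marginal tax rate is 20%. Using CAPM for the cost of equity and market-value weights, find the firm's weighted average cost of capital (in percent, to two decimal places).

8.30%

Cost of equity via CAPM: Re = 4.0% + 1.08 × 6.22% = 10.7176%.
Cost of preferred: Rp = 3.86 / 57.89 = 6.6678%.
Market value of equity E = 144.95 × 2.44m = 353.678m.
Total capital V = 353.678 + 48 + 84.4 + 65 = 551.078.
Equity: weight = 353.678/551.078 = 0.6418; cost = 10.7176%.
Preferred: weight = 48/551.078 = 0.0871; cost = 6.6678%.
Debentures: weight = 84.4/551.078 = 0.1532; after-tax cost = 3.32% × (1 − 20%) = 2.6560%.
Subordinated notes: weight = 65/551.078 = 0.1180; after-tax cost = 4.6% × (1 − 20%) = 3.6800%.
WACC = 0.6418 × 10.7176% + 0.0871 × 6.6678% + 0.1532 × 2.6560% + 0.1180 × 3.6800% = 8.3001%.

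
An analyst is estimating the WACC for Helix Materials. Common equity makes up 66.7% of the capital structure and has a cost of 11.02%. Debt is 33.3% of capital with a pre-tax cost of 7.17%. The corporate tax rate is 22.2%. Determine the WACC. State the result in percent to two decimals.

After-tax cost of debt = 7.17% × (1 − 22.2%) = 5.5783%.
WACC = 0.667 × 11.0200% + 0.333 × 5.5783% = 9.2079%.

9.21%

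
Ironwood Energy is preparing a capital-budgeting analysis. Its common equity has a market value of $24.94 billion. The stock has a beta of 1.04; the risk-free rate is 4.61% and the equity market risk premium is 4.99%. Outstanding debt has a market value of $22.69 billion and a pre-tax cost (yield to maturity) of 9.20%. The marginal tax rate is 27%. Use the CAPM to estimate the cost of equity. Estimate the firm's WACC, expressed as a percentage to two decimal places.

8.33%

Cost of equity via CAPM: Re = 4.61% + 1.04 × 4.99% = 9.7996%.
Total capital V = 24.94 + 22.69 = 47.63.
Equity: weight = 24.94/47.63 = 0.5236; cost = 9.7996%.
Debt: weight = 22.69/47.63 = 0.4764; after-tax cost = 9.2% × (1 − 27%) = 6.7160%.
WACC = 0.5236 × 9.7996% + 0.4764 × 6.7160% = 8.3306%.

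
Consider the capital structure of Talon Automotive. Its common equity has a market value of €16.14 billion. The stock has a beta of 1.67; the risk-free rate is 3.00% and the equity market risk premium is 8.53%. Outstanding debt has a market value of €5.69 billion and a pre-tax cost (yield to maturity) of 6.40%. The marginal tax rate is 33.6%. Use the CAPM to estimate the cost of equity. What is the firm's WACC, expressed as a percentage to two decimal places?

Cost of equity via CAPM: Re = 3.0% + 1.67 × 8.53% = 17.2451%.
Total capital V = 16.14 + 5.69 = 21.83.
Equity: weight = 16.14/21.83 = 0.7393; cost = 17.2451%.
Debt: weight = 5.69/21.83 = 0.2607; after-tax cost = 6.4% × (1 − 33.6%) = 4.2496%.
WACC = 0.7393 × 17.2451% + 0.2607 × 4.2496% = 13.8578%.

13.86%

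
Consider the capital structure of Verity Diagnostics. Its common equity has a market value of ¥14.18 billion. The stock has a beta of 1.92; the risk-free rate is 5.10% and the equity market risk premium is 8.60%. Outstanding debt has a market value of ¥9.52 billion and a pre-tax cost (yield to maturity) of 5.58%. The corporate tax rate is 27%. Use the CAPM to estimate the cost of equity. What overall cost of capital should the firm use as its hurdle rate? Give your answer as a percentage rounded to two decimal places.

Cost of equity via CAPM: Re = 5.1% + 1.92 × 8.6% = 21.6120%.
Total capital V = 14.18 + 9.52 = 23.7.
Equity: weight = 14.18/23.7 = 0.5983; cost = 21.612%.
Debt: weight = 9.52/23.7 = 0.4017; after-tax cost = 5.58% × (1 − 27%) = 4.0734%.
WACC = 0.5983 × 21.6120% + 0.4017 × 4.0734% = 14.5670%.

14.57%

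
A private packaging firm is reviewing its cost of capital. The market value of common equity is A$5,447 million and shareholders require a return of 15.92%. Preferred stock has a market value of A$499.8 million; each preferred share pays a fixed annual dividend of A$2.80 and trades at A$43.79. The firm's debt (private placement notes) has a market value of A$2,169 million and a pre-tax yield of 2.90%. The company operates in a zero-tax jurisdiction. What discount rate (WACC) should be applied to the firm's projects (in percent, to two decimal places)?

Cost of preferred: Rp = 2.8 / 43.79 = 6.3942%.
Total capital V = 5447 + 499.8 + 2169 = 8115.8.
Equity: weight = 5447/8115.8 = 0.6712; cost = 15.92%.
Preferred: weight = 499.8/8115.8 = 0.0616; cost = 6.3942%.
Private placement notes: weight = 2169/8115.8 = 0.2673; after-tax cost = 2.9% × (1 − 0%) = 2.9000%.
WACC = 0.6712 × 15.9200% + 0.0616 × 6.3942% + 0.2673 × 2.9000% = 11.8537%.

11.85%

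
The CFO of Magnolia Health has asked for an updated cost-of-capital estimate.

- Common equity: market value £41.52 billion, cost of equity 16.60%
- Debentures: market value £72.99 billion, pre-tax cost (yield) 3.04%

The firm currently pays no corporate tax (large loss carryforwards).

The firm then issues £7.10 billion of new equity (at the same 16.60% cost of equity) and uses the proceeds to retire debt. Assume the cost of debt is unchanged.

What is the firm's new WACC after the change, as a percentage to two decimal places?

After the change:
Total capital V = 48.62 + 65.89 = 114.51.
Equity: weight = 48.62/114.51 = 0.4246; cost = 16.6%.
Debentures: weight = 65.89/114.51 = 0.5754; after-tax cost = 3.04% × (1 − 0%) = 3.0400%.
WACC = 0.4246 × 16.6000% + 0.5754 × 3.0400% = 8.7975%.

8.80%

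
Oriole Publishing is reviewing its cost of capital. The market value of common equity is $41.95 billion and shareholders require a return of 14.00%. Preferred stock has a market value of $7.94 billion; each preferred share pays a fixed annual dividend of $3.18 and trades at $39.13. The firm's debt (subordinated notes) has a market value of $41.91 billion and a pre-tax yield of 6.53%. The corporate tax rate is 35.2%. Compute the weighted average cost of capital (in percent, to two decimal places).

9.03%

Cost of preferred: Rp = 3.18 / 39.13 = 8.1268%.
Total capital V = 41.95 + 7.94 + 41.91 = 91.8.
Equity: weight = 41.95/91.8 = 0.4570; cost = 14%.
Preferred: weight = 7.94/91.8 = 0.0865; cost = 8.1268%.
Subordinated notes: weight = 41.91/91.8 = 0.4565; after-tax cost = 6.53% × (1 − 35.2%) = 4.2314%.
WACC = 0.4570 × 14.0000% + 0.0865 × 8.1268% + 0.4565 × 4.2314% = 9.0323%.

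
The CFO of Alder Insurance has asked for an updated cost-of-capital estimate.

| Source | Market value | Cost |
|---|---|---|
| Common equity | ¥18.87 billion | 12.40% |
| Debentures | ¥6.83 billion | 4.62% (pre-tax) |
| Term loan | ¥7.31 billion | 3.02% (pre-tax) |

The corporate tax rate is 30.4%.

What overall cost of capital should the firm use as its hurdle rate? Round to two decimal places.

Total capital V = 18.87 + 6.83 + 7.31 = 33.01.
Equity: weight = 18.87/33.01 = 0.5716; cost = 12.4%.
Debentures: weight = 6.83/33.01 = 0.2069; after-tax cost = 4.62% × (1 − 30.4%) = 3.2155%.
Term loan: weight = 7.31/33.01 = 0.2214; after-tax cost = 3.02% × (1 − 30.4%) = 2.1019%.
WACC = 0.5716 × 12.4000% + 0.2069 × 3.2155% + 0.2214 × 2.1019% = 8.2192%.

8.22%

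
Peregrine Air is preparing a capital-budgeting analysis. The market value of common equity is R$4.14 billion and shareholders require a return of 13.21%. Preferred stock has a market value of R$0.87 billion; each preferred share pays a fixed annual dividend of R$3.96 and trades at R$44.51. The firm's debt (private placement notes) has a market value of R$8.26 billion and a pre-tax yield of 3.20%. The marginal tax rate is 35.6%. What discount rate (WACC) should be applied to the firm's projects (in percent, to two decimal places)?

5.99%

Cost of preferred: Rp = 3.96 / 44.51 = 8.8969%.
Total capital V = 4.14 + 0.87 + 8.26 = 13.27.
Equity: weight = 4.14/13.27 = 0.3120; cost = 13.21%.
Preferred: weight = 0.87/13.27 = 0.0656; cost = 8.8969%.
Private placement notes: weight = 8.26/13.27 = 0.6225; after-tax cost = 3.2% × (1 − 35.6%) = 2.0608%.
WACC = 0.3120 × 13.2100% + 0.0656 × 8.8969% + 0.6225 × 2.0608% = 5.9873%.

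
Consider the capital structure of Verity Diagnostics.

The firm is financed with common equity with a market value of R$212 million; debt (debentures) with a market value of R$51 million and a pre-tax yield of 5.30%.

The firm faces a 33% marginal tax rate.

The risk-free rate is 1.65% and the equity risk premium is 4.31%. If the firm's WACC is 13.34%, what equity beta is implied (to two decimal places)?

3.26

Total capital V = 212 + 51 = 263.
Equity weight = 212/263 = 0.8061.
Debentures weight = 51/263 = 0.1939.
Debt contribution = 0.1939 × 5.3% × (1 − 33%) = 0.6886%.
Required equity contribution = 13.34% − 0.6886% = 12.6514%  ⇒  Re = 15.6949%.
CAPM: 15.6949% = 1.65% + β × 4.31%  ⇒  β = 3.2587.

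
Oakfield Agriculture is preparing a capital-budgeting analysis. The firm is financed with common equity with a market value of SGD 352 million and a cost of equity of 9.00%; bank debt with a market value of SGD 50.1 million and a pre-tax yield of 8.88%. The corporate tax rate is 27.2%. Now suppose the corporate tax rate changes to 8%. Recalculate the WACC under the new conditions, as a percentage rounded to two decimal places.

After the change:
Total capital V = 352 + 50.1 = 402.1.
Equity: weight = 352/402.1 = 0.8754; cost = 9%.
Bank debt: weight = 50.1/402.1 = 0.1246; after-tax cost = 8.88% × (1 − 8%) = 8.1696%.
WACC = 0.8754 × 9.0000% + 0.1246 × 8.1696% = 8.8965%.

8.90%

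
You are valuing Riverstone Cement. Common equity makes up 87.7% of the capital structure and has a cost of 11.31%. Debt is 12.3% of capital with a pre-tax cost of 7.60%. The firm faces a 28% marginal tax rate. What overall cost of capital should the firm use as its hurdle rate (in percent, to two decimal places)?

After-tax cost of debt = 7.6% × (1 − 28%) = 5.4720%.
WACC = 0.877 × 11.3100% + 0.123 × 5.4720% = 10.5919%.

10.59%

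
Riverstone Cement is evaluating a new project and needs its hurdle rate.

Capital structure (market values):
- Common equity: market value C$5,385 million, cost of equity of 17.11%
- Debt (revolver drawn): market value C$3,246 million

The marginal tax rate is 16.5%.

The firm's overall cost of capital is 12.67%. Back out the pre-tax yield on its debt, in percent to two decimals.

6.35%

Total capital V = 5385 + 3246 = 8631.
Equity weight = 5385/8631 = 0.6239.
Revolver drawn weight = 3246/8631 = 0.3761.
Equity contribution = 0.6239 × 17.11% = 10.6752%.
Remaining for debt = 12.67% − 10.6752% = 1.9948%.
Rd × (1 − 16.5%) × 0.3761 = 1.9948%  ⇒  Rd = 6.3523%.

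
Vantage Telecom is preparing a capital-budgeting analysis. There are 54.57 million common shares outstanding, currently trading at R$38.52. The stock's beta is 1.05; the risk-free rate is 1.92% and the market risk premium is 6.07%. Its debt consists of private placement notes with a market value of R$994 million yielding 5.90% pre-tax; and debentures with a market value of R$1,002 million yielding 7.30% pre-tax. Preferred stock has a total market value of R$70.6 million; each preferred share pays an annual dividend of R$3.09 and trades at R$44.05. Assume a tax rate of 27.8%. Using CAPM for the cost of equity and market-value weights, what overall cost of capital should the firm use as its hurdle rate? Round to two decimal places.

6.58%

Cost of equity via CAPM: Re = 1.92% + 1.05 × 6.07% = 8.2935%.
Cost of preferred: Rp = 3.09 / 44.05 = 7.0148%.
Market value of equity E = 38.52 × 54.57m = 2102.0364m.
Total capital V = 2102.0364 + 70.6 + 994 + 1002 = 4168.6364.
Equity: weight = 2102.0364/4168.6364 = 0.5043; cost = 8.2935%.
Preferred: weight = 70.6/4168.6364 = 0.0169; cost = 7.0148%.
Private placement notes: weight = 994/4168.6364 = 0.2384; after-tax cost = 5.9% × (1 − 27.8%) = 4.2598%.
Debentures: weight = 1002/4168.6364 = 0.2404; after-tax cost = 7.3% × (1 − 27.8%) = 5.2706%.
WACC = 0.5043 × 8.2935% + 0.0169 × 7.0148% + 0.2384 × 4.2598% + 0.2404 × 5.2706% = 6.5834%.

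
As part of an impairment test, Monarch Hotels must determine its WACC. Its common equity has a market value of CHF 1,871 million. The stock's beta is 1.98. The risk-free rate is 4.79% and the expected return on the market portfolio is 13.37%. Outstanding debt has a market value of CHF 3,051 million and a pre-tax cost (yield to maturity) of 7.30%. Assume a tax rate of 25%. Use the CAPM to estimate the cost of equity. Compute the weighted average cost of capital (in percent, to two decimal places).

Market risk premium = 13.37% − 4.79% = 8.58%.
Cost of equity via CAPM: Re = 4.79% + 1.98 × 8.58% = 21.7784%.
Total capital V = 1871 + 3051 = 4922.
Equity: weight = 1871/4922 = 0.3801; cost = 21.7784%.
Debt: weight = 3051/4922 = 0.6199; after-tax cost = 7.3% × (1 − 25%) = 5.4750%.
WACC = 0.3801 × 21.7784% + 0.6199 × 5.4750% = 11.6724%.

11.67%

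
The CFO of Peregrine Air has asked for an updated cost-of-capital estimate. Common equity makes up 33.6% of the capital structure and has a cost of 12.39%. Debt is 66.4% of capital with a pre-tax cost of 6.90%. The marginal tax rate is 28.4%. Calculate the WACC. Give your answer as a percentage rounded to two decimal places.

After-tax cost of debt = 6.9% × (1 − 28.4%) = 4.9404%.
WACC = 0.336 × 12.3900% + 0.664 × 4.9404% = 7.4435%.

7.44%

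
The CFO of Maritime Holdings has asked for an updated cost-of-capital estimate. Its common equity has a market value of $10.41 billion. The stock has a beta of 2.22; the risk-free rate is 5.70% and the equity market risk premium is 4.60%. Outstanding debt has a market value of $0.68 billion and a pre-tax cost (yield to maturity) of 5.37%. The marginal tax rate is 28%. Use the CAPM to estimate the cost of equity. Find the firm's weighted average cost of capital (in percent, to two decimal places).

Cost of equity via CAPM: Re = 5.7% + 2.22 × 4.6% = 15.9120%.
Total capital V = 10.41 + 0.68 = 11.09.
Equity: weight = 10.41/11.09 = 0.9387; cost = 15.912%.
Debt: weight = 0.68/11.09 = 0.0613; after-tax cost = 5.37% × (1 − 28%) = 3.8664%.
WACC = 0.9387 × 15.9120% + 0.0613 × 3.8664% = 15.1734%.

15.17%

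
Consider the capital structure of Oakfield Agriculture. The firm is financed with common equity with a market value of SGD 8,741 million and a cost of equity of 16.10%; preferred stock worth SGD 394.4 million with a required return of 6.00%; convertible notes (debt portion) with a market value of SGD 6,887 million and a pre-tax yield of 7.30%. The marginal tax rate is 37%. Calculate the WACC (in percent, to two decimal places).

Total capital V = 8741 + 394.4 + 6887 = 16022.4.
Equity: weight = 8741/16022.4 = 0.5455; cost = 16.1%.
Preferred: weight = 394.4/16022.4 = 0.0246; cost = 6%.
Convertible notes (debt portion): weight = 6887/16022.4 = 0.4298; after-tax cost = 7.3% × (1 − 37%) = 4.5990%.
WACC = 0.5455 × 16.1000% + 0.0246 × 6.0000% + 0.4298 × 4.5990% = 10.9078%.

10.91%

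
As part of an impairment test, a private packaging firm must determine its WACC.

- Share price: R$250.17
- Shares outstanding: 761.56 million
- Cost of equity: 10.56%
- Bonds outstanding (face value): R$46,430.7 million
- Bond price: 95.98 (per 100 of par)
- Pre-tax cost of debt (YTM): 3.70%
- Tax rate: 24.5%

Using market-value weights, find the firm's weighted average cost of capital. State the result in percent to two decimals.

Market value of equity E = 250.17 × 761.56m = 190519.4652m. Market value of debt D = 46430.7m × 95.98/100 = 44564.18586m.
Total capital V = 190519.4652 + 44564.18586 = 235083.65106.
Equity: weight = 190519.4652/235083.65106 = 0.8104; cost = 10.56%.
Bonds outstanding: weight = 44564.18586/235083.65106 = 0.1896; after-tax cost = 3.7% × (1 − 24.5%) = 2.7935%.
WACC = 0.8104 × 10.5600% + 0.1896 × 2.7935% = 9.0877%.

9.09%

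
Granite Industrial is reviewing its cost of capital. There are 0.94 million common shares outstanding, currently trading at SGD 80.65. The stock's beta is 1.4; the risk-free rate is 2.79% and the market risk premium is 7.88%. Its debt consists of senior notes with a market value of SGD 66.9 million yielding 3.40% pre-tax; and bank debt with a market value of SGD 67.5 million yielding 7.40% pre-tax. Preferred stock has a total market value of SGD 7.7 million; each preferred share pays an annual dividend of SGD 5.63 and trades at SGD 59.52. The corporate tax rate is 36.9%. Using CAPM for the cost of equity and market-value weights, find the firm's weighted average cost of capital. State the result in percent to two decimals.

Cost of equity via CAPM: Re = 2.79% + 1.4 × 7.88% = 13.8220%.
Cost of preferred: Rp = 5.63 / 59.52 = 9.4590%.
Market value of equity E = 80.65 × 0.94m = 75.811m.
Total capital V = 75.811 + 7.7 + 66.9 + 67.5 = 217.911.
Equity: weight = 75.811/217.911 = 0.3479; cost = 13.822%.
Preferred: weight = 7.7/217.911 = 0.0353; cost = 9.459%.
Senior notes: weight = 66.9/217.911 = 0.3070; after-tax cost = 3.4% × (1 − 36.9%) = 2.1454%.
Bank debt: weight = 67.5/217.911 = 0.3098; after-tax cost = 7.4% × (1 − 36.9%) = 4.6694%.
WACC = 0.3479 × 13.8220% + 0.0353 × 9.4590% + 0.3070 × 2.1454% + 0.3098 × 4.6694% = 7.2479%.

7.25%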